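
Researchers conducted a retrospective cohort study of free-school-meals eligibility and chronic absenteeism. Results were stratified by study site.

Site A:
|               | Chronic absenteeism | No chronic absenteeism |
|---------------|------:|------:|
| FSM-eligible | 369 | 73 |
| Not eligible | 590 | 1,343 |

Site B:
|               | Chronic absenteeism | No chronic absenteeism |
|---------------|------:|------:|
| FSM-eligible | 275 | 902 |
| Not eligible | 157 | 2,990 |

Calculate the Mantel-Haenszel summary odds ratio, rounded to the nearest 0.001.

7.838

OR_MH = Σ(aᵢdᵢ/nᵢ) / Σ(bᵢcᵢ/nᵢ), where nᵢ is the stratum total.
Stratum 1 (Site A): n = 2375; a·d/n = 369·1343/2375 = 208.6598; b·c/n = 73·590/2375 = 18.1347
Stratum 2 (Site B): n = 4324; a·d/n = 275·2990/4324 = 190.1596; b·c/n = 902·157/4324 = 32.7507
OR_MH = (208.6598 + 190.1596) / (18.1347 + 32.7507) = 398.8194 / 50.8854 = 7.83759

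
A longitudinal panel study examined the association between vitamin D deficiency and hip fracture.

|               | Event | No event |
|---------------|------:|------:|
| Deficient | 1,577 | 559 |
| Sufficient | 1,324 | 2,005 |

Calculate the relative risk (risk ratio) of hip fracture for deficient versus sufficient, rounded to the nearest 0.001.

1.856

Cells: a = 1577, b = 559, c = 1324, d = 2005.
Risk in exposed = 1577/2136 = 0.73830; risk in unexposed = 1324/3329 = 0.39772.
RR = 0.73830 / 0.39772 = 1.85633
The risk among the exposed is 1.86 times that among the unexposed.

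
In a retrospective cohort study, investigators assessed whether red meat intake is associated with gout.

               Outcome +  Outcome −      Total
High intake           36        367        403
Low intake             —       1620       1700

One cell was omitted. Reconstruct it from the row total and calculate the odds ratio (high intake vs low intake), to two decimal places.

1.99

The missing cell is in the unexposed row: 1700 − 1620 = 80.
So a = 36, b = 367, c = 80, d = 1620.
OR = (a·d)/(b·c) = (36 × 1620) / (367 × 80) = 58320 / 29360 = 1.98638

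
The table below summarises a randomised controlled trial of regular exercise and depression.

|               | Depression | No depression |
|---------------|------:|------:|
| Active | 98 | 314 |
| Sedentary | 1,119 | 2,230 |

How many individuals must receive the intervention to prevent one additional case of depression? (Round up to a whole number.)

Risk in treated group = 98/412 = 0.23786; risk in control = 1119/3349 = 0.33413.
Absolute risk reduction = 0.33413 − 0.23786 = 0.09627
NNT = 1 / ARR = 1 / 0.09627 = 10.388 → round up → 11

11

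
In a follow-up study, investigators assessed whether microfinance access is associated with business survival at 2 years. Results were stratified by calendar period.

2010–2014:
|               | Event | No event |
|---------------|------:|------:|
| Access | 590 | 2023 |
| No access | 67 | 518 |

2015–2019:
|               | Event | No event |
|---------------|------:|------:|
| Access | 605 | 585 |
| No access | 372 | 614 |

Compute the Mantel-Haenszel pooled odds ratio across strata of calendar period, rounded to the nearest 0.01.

OR_MH = Σ(aᵢdᵢ/nᵢ) / Σ(bᵢcᵢ/nᵢ), where nᵢ is the stratum total.
Stratum 1 (2010–2014): n = 3198; a·d/n = 590·518/3198 = 95.5660; b·c/n = 2023·67/3198 = 42.3831
Stratum 2 (2015–2019): n = 2176; a·d/n = 605·614/2176 = 170.7123; b·c/n = 585·372/2176 = 100.0092
OR_MH = (95.5660 + 170.7123) / (42.3831 + 100.0092) = 266.2783 / 142.3922 = 1.87003

1.87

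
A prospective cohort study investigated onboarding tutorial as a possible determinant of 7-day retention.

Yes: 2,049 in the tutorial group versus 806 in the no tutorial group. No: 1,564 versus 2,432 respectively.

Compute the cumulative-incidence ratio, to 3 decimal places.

From the description: a = 2049, b = 1564, c = 806, d = 2432.
Risk in exposed = 2049/3613 = 0.56712; risk in unexposed = 806/3238 = 0.24892.
RR = 0.56712 / 0.24892 = 2.27833
The risk among the exposed is 2.28 times that among the unexposed.

2.278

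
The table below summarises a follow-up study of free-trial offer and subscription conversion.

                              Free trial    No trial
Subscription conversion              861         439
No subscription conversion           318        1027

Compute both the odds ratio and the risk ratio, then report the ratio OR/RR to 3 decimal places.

Reading the table with exposure as columns: a = 861 (Free trial, case), b = 318 (Free trial, non-case), c = 439 (No trial, case), d = 1027.
OR = (861·1027)/(318·439) = 884247/139602 = 6.33406
Risk in exposed = 861/1179 = 0.73028; risk in unexposed = 439/1466 = 0.29945; RR = 2.43870
OR/RR = 6.33406 / 2.43870 = 2.59731
The outcome is not rare, so the OR lies further from 1 than the RR.

2.597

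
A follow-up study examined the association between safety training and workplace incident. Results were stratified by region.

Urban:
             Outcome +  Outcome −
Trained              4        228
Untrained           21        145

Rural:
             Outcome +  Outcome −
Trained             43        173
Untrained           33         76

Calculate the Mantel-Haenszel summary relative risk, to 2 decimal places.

0.47

RR_MH = Σ(aᵢ·n₀ᵢ/nᵢ) / Σ(cᵢ·n₁ᵢ/nᵢ), with n₁ᵢ = aᵢ+bᵢ (exposed), n₀ᵢ = cᵢ+dᵢ (unexposed), nᵢ = n₁ᵢ+n₀ᵢ.
Stratum 1 (Urban): n₁ = 232, n₀ = 166, n = 398; a·n₀/n = 4·166/398 = 1.6683; c·n₁/n = 21·232/398 = 12.2412
Stratum 2 (Rural): n₁ = 216, n₀ = 109, n = 325; a·n₀/n = 43·109/325 = 14.4215; c·n₁/n = 33·216/325 = 21.9323
RR_MH = (1.6683 + 14.4215) / (12.2412 + 21.9323) = 16.0899 / 34.1735 = 0.47083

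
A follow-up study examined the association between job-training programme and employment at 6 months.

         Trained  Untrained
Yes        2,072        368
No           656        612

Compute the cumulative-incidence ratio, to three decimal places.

2.023

Reading the table with exposure as columns: a = 2072 (Trained, case), b = 656 (Trained, non-case), c = 368 (Untrained, case), d = 612.
Risk in exposed = 2072/2728 = 0.75953; risk in unexposed = 368/980 = 0.37551.
RR = 0.75953 / 0.37551 = 2.02266
The risk among the exposed is 2.02 times that among the unexposed.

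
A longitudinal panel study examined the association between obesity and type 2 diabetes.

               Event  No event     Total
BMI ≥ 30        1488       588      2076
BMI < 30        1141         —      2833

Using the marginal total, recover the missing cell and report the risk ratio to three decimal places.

The missing cell is in the unexposed row: 2833 − 1141 = 1692.
So a = 1488, b = 588, c = 1141, d = 1692.
RR = [a/(a+b)] / [c/(c+d)] = (1488/2076) / (1141/2833) = 0.71676/0.40275 = 1.77966

1.780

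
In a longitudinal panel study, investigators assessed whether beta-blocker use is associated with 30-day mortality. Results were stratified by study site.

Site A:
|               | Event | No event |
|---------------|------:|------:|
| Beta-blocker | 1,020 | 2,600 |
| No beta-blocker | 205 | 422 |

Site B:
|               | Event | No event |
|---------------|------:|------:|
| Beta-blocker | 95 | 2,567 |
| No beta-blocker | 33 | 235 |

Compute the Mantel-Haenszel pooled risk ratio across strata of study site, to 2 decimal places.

0.78

RR_MH = Σ(aᵢ·n₀ᵢ/nᵢ) / Σ(cᵢ·n₁ᵢ/nᵢ), with n₁ᵢ = aᵢ+bᵢ (exposed), n₀ᵢ = cᵢ+dᵢ (unexposed), nᵢ = n₁ᵢ+n₀ᵢ.
Stratum 1 (Site A): n₁ = 3620, n₀ = 627, n = 4247; a·n₀/n = 1020·627/4247 = 150.5863; c·n₁/n = 205·3620/4247 = 174.7351
Stratum 2 (Site B): n₁ = 2662, n₀ = 268, n = 2930; a·n₀/n = 95·268/2930 = 8.6894; c·n₁/n = 33·2662/2930 = 29.9816
RR_MH = (150.5863 + 8.6894) / (174.7351 + 29.9816) = 159.2757 / 204.7167 = 0.77803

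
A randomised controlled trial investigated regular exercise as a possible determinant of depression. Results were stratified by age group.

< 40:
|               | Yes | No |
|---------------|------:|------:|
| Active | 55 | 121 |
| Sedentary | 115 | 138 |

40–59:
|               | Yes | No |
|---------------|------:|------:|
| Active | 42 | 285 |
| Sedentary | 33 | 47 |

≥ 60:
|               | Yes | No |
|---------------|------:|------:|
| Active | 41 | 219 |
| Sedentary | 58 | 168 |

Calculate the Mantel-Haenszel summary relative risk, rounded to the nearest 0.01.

RR_MH = Σ(aᵢ·n₀ᵢ/nᵢ) / Σ(cᵢ·n₁ᵢ/nᵢ), with n₁ᵢ = aᵢ+bᵢ (exposed), n₀ᵢ = cᵢ+dᵢ (unexposed), nᵢ = n₁ᵢ+n₀ᵢ.
Stratum 1 (< 40): n₁ = 176, n₀ = 253, n = 429; a·n₀/n = 55·253/429 = 32.4359; c·n₁/n = 115·176/429 = 47.1795
Stratum 2 (40–59): n₁ = 327, n₀ = 80, n = 407; a·n₀/n = 42·80/407 = 8.2555; c·n₁/n = 33·327/407 = 26.5135
Stratum 3 (≥ 60): n₁ = 260, n₀ = 226, n = 486; a·n₀/n = 41·226/486 = 19.0658; c·n₁/n = 58·260/486 = 31.0288
RR_MH = (32.4359 + 8.2555 + 19.0658) / (47.1795 + 26.5135 + 31.0288) = 59.7573 / 104.7218 = 0.57063

0.57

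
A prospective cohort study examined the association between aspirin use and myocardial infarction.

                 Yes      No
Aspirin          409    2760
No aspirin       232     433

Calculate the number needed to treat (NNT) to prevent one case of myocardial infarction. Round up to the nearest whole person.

5

Risk in treated group = 409/3169 = 0.12906; risk in control = 232/665 = 0.34887.
Absolute risk reduction = 0.34887 − 0.12906 = 0.21981
NNT = 1 / ARR = 1 / 0.21981 = 4.549 → round up → 5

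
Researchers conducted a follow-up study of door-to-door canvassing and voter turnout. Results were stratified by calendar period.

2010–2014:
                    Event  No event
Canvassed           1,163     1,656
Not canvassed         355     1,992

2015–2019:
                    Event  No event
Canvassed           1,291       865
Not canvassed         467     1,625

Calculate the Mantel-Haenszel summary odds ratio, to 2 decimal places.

OR_MH = Σ(aᵢdᵢ/nᵢ) / Σ(bᵢcᵢ/nᵢ), where nᵢ is the stratum total.
Stratum 1 (2010–2014): n = 5166; a·d/n = 1163·1992/5166 = 448.4506; b·c/n = 1656·355/5166 = 113.7979
Stratum 2 (2015–2019): n = 4248; a·d/n = 1291·1625/4248 = 493.8500; b·c/n = 865·467/4248 = 95.0930
OR_MH = (448.4506 + 493.8500) / (113.7979 + 95.0930) = 942.3007 / 208.8909 = 4.51097

4.51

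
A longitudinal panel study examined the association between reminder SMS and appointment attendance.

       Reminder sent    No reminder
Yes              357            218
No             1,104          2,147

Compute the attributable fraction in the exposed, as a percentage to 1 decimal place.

62.3

Reading the table with exposure as columns: a = 357 (Reminder sent, case), b = 1104 (Reminder sent, non-case), c = 218 (No reminder, case), d = 2147.
Risk in exposed = 357/1461 = 0.24435; risk in unexposed = 218/2365 = 0.09218.
RR = 0.24435/0.09218 = 2.65090
AR% = (RR − 1)/RR × 100 = (2.65090 − 1)/2.65090 × 100 = 62.2769%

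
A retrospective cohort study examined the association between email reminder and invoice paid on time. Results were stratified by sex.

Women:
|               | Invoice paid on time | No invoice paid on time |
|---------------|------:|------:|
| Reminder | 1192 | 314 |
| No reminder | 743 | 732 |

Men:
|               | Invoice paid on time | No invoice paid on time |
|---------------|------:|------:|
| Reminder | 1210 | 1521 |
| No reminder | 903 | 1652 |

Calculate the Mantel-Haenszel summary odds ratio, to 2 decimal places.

OR_MH = Σ(aᵢdᵢ/nᵢ) / Σ(bᵢcᵢ/nᵢ), where nᵢ is the stratum total.
Stratum 1 (Women): n = 2981; a·d/n = 1192·732/2981 = 292.7018; b·c/n = 314·743/2981 = 78.2630
Stratum 2 (Men): n = 5286; a·d/n = 1210·1652/5286 = 378.1536; b·c/n = 1521·903/5286 = 259.8303
OR_MH = (292.7018 + 378.1536) / (78.2630 + 259.8303) = 670.8554 / 338.0933 = 1.98423

1.98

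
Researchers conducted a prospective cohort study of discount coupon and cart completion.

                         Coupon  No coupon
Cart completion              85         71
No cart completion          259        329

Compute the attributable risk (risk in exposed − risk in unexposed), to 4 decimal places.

0.0696

Reading the table with exposure as columns: a = 85 (Coupon, case), b = 259 (Coupon, non-case), c = 71 (No coupon, case), d = 329.
Risk in exposed = 85/344 = 0.247093; risk in unexposed = 71/400 = 0.177500.
Risk difference = 0.247093 − 0.177500 = 0.069593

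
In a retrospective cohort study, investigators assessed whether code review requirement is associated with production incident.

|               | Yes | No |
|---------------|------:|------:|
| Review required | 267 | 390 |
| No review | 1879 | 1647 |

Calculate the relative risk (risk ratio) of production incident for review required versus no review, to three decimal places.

0.763

Cells: a = 267, b = 390, c = 1879, d = 1647.
Risk in exposed = 267/657 = 0.40639; risk in unexposed = 1879/3526 = 0.53290.
RR = 0.40639 / 0.53290 = 0.76261
The risk is 24% lower among the exposed than among the unexposed.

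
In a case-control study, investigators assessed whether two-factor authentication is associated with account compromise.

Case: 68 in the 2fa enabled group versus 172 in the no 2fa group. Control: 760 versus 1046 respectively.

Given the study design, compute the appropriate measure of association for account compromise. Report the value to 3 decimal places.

0.544

From the description: a = 68, b = 760, c = 172, d = 1046.
This is a case-control study: participants were sampled on outcome status, so risks in the source population cannot be estimated directly — relative risk is not valid here. The odds ratio is the appropriate measure.
OR = (a·d)/(b·c) = (68 × 1046) / (760 × 172) = 71128 / 130720 = 0.54412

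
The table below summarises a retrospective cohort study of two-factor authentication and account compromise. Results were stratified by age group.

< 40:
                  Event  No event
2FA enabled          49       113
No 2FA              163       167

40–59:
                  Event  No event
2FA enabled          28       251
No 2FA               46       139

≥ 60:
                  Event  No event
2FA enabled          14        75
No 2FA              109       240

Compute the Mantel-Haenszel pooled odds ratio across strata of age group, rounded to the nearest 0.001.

0.404

OR_MH = Σ(aᵢdᵢ/nᵢ) / Σ(bᵢcᵢ/nᵢ), where nᵢ is the stratum total.
Stratum 1 (< 40): n = 492; a·d/n = 49·167/492 = 16.6321; b·c/n = 113·163/492 = 37.4370
Stratum 2 (40–59): n = 464; a·d/n = 28·139/464 = 8.3879; b·c/n = 251·46/464 = 24.8836
Stratum 3 (≥ 60): n = 438; a·d/n = 14·240/438 = 7.6712; b·c/n = 75·109/438 = 18.6644
OR_MH = (16.6321 + 8.3879 + 7.6712) / (37.4370 + 24.8836 + 18.6644) = 32.6913 / 80.9850 = 0.40367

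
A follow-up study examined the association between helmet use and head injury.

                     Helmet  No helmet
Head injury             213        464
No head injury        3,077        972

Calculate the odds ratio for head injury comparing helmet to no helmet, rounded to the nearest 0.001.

Reading the table with exposure as columns: a = 213 (Helmet, case), b = 3077 (Helmet, non-case), c = 464 (No helmet, case), d = 972.
OR = (a·d)/(b·c) = (213 × 972) / (3077 × 464) = 207036 / 1427728 = 0.14501
Exposure is associated with lower odds of head injury (OR = 0.15 < 1).

0.145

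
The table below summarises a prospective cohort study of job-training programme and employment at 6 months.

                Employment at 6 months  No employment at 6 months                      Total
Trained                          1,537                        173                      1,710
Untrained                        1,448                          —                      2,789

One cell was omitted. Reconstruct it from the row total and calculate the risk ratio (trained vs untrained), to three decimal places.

The missing cell is in the unexposed row: 2789 − 1448 = 1341.
So a = 1537, b = 173, c = 1448, d = 1341.
RR = [a/(a+b)] / [c/(c+d)] = (1537/1710) / (1448/2789) = 0.89883/0.51918 = 1.73124

1.731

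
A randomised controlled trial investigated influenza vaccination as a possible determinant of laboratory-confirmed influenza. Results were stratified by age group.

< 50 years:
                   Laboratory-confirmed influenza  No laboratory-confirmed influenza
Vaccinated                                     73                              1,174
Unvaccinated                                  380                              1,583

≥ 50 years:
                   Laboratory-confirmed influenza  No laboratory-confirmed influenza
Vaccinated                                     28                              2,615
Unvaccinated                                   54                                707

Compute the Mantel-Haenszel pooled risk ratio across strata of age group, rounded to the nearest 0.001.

0.269

RR_MH = Σ(aᵢ·n₀ᵢ/nᵢ) / Σ(cᵢ·n₁ᵢ/nᵢ), with n₁ᵢ = aᵢ+bᵢ (exposed), n₀ᵢ = cᵢ+dᵢ (unexposed), nᵢ = n₁ᵢ+n₀ᵢ.
Stratum 1 (< 50 years): n₁ = 1247, n₀ = 1963, n = 3210; a·n₀/n = 73·1963/3210 = 44.6414; c·n₁/n = 380·1247/3210 = 147.6199
Stratum 2 (≥ 50 years): n₁ = 2643, n₀ = 761, n = 3404; a·n₀/n = 28·761/3404 = 6.2597; c·n₁/n = 54·2643/3404 = 41.9277
RR_MH = (44.6414 + 6.2597) / (147.6199 + 41.9277) = 50.9011 / 189.5477 = 0.26854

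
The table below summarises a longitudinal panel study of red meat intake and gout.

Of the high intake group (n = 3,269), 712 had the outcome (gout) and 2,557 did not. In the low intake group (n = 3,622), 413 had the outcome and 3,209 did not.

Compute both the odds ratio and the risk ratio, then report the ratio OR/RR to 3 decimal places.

From the description: a = 712, b = 2557, c = 413, d = 3209.
OR = (712·3209)/(2557·413) = 2284808/1056041 = 2.16356
Risk in exposed = 712/3269 = 0.21780; risk in unexposed = 413/3622 = 0.11403; RR = 1.91013
OR/RR = 2.16356 / 1.91013 = 1.13268
The outcome is not rare, so the OR lies further from 1 than the RR.

1.133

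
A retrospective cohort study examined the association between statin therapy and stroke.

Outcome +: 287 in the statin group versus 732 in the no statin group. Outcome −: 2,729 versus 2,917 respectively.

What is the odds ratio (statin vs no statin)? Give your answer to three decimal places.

0.419

From the description: a = 287, b = 2729, c = 732, d = 2917.
OR = (a·d)/(b·c) = (287 × 2917) / (2729 × 732) = 837179 / 1997628 = 0.41909
Exposure is associated with lower odds of stroke (OR = 0.42 < 1).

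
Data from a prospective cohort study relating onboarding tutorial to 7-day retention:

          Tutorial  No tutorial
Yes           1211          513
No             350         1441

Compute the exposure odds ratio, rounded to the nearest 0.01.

9.72

Reading the table with exposure as columns: a = 1211 (Tutorial, case), b = 350 (Tutorial, non-case), c = 513 (No tutorial, case), d = 1441.
OR = (a·d)/(b·c) = (1211 × 1441) / (350 × 513) = 1745051 / 179550 = 9.71903
The odds of 7-day retention are about 9.72 times as high in the tutorial group.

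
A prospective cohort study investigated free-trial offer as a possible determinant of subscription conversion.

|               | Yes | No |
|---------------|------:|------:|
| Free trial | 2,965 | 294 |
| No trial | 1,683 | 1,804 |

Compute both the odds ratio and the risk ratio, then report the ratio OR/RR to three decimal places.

Cells: a = 2965, b = 294, c = 1683, d = 1804.
OR = (2965·1804)/(294·1683) = 5348860/494802 = 10.81010
Risk in exposed = 2965/3259 = 0.90979; risk in unexposed = 1683/3487 = 0.48265; RR = 1.88499
OR/RR = 10.81010 / 1.88499 = 5.73484
The outcome is not rare, so the OR lies further from 1 than the RR.

5.735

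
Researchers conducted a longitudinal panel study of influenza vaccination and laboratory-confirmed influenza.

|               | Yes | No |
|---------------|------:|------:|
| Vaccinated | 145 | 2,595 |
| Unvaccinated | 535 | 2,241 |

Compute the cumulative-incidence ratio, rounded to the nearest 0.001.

Cells: a = 145, b = 2595, c = 535, d = 2241.
Risk in exposed = 145/2740 = 0.05292; risk in unexposed = 535/2776 = 0.19272.
RR = 0.05292 / 0.19272 = 0.27459
The risk is 73% lower among the exposed than among the unexposed.

0.275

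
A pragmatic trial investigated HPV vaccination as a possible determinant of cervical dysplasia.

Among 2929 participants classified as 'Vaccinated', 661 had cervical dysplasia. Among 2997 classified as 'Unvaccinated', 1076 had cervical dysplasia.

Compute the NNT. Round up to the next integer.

Risk in treated group = 661/2929 = 0.22567; risk in control = 1076/2997 = 0.35903.
Absolute risk reduction = 0.35903 − 0.22567 = 0.13335
NNT = 1 / ARR = 1 / 0.13335 = 7.499 → round up → 8

8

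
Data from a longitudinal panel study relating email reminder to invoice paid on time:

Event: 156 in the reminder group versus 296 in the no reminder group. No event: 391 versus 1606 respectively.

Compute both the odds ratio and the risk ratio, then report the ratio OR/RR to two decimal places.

1.18

From the description: a = 156, b = 391, c = 296, d = 1606.
OR = (156·1606)/(391·296) = 250536/115736 = 2.16472
Risk in exposed = 156/547 = 0.28519; risk in unexposed = 296/1902 = 0.15563; RR = 1.83255
OR/RR = 2.16472 / 1.83255 = 1.18126
The outcome is not rare, so the OR lies further from 1 than the RR.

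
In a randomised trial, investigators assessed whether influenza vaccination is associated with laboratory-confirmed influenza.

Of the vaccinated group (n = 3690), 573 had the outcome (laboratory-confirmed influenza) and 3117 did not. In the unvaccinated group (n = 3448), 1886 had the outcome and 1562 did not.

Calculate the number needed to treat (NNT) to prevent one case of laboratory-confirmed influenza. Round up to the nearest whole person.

3

Risk in treated group = 573/3690 = 0.15528; risk in control = 1886/3448 = 0.54698.
Absolute risk reduction = 0.54698 − 0.15528 = 0.39170
NNT = 1 / ARR = 1 / 0.39170 = 2.553 → round up → 3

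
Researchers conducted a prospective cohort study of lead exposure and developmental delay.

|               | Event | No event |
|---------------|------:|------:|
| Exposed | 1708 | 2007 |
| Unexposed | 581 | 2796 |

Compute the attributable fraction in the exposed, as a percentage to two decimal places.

62.58

Cells: a = 1708, b = 2007, c = 581, d = 2796.
Risk in exposed = 1708/3715 = 0.45976; risk in unexposed = 581/3377 = 0.17205.
RR = 0.45976/0.17205 = 2.67229
AR% = (RR − 1)/RR × 100 = (2.67229 − 1)/2.67229 × 100 = 62.5789%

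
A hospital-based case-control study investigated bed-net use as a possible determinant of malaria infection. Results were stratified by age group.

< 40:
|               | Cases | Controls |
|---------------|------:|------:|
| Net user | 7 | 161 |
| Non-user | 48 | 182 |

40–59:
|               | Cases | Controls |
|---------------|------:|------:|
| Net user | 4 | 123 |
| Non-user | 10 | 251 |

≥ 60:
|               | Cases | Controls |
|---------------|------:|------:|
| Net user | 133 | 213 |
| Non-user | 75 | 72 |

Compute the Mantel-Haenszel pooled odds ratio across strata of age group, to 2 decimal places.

0.46

OR_MH = Σ(aᵢdᵢ/nᵢ) / Σ(bᵢcᵢ/nᵢ), where nᵢ is the stratum total.
Stratum 1 (< 40): n = 398; a·d/n = 7·182/398 = 3.2010; b·c/n = 161·48/398 = 19.4171
Stratum 2 (40–59): n = 388; a·d/n = 4·251/388 = 2.5876; b·c/n = 123·10/388 = 3.1701
Stratum 3 (≥ 60): n = 493; a·d/n = 133·72/493 = 19.4239; b·c/n = 213·75/493 = 32.4037
OR_MH = (3.2010 + 2.5876 + 19.4239) / (19.4171 + 3.1701 + 32.4037) = 25.2126 / 54.9908 = 0.45849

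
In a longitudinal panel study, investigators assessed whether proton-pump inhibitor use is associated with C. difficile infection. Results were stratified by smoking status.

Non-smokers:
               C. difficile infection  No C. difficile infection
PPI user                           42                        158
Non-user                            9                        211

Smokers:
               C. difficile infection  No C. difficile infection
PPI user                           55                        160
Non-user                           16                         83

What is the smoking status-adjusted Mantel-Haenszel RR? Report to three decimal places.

2.581

RR_MH = Σ(aᵢ·n₀ᵢ/nᵢ) / Σ(cᵢ·n₁ᵢ/nᵢ), with n₁ᵢ = aᵢ+bᵢ (exposed), n₀ᵢ = cᵢ+dᵢ (unexposed), nᵢ = n₁ᵢ+n₀ᵢ.
Stratum 1 (Non-smokers): n₁ = 200, n₀ = 220, n = 420; a·n₀/n = 42·220/420 = 22.0000; c·n₁/n = 9·200/420 = 4.2857
Stratum 2 (Smokers): n₁ = 215, n₀ = 99, n = 314; a·n₀/n = 55·99/314 = 17.3408; c·n₁/n = 16·215/314 = 10.9554
RR_MH = (22.0000 + 17.3408) / (4.2857 + 10.9554) = 39.3408 / 15.2411 = 2.58122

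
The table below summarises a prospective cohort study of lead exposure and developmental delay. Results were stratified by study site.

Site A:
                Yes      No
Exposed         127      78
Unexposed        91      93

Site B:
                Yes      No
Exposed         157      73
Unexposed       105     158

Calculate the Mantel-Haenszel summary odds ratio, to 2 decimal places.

OR_MH = Σ(aᵢdᵢ/nᵢ) / Σ(bᵢcᵢ/nᵢ), where nᵢ is the stratum total.
Stratum 1 (Site A): n = 389; a·d/n = 127·93/389 = 30.3625; b·c/n = 78·91/389 = 18.2468
Stratum 2 (Site B): n = 493; a·d/n = 157·158/493 = 50.3164; b·c/n = 73·105/493 = 15.5477
OR_MH = (30.3625 + 50.3164) / (18.2468 + 15.5477) = 80.6789 / 33.7945 = 2.38734

2.39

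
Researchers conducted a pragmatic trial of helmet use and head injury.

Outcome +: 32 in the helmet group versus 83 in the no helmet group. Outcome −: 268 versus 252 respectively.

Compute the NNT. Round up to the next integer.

8

Risk in treated group = 32/300 = 0.10667; risk in control = 83/335 = 0.24776.
Absolute risk reduction = 0.24776 − 0.10667 = 0.14109
NNT = 1 / ARR = 1 / 0.14109 = 7.087 → round up → 8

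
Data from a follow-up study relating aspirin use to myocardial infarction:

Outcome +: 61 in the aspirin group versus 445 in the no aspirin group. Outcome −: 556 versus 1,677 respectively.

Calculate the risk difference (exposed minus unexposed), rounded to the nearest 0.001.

From the description: a = 61, b = 556, c = 445, d = 1677.
Risk in exposed = 61/617 = 0.098865; risk in unexposed = 445/2122 = 0.209708.
Risk difference = 0.098865 − 0.209708 = -0.110842

-0.111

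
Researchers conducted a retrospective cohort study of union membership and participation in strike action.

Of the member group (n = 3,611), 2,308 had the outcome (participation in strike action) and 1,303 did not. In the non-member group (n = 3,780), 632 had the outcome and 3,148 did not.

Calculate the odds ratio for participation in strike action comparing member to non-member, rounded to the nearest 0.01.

8.82

From the description: a = 2308, b = 1303, c = 632, d = 3148.
OR = (a·d)/(b·c) = (2308 × 3148) / (1303 × 632) = 7265584 / 823496 = 8.82285
The odds of participation in strike action are about 8.82 times as high in the member group.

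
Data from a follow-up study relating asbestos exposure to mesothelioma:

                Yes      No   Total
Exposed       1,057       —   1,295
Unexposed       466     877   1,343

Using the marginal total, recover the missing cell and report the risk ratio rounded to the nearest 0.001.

2.352

The missing cell is in the exposed row: 1295 − 1057 = 238.
So a = 1057, b = 238, c = 466, d = 877.
RR = [a/(a+b)] / [c/(c+d)] = (1057/1295) / (466/1343) = 0.81622/0.34698 = 2.35231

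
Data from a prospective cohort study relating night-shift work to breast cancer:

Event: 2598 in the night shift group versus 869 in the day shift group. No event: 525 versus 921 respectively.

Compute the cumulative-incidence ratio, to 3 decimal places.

1.714

From the description: a = 2598, b = 525, c = 869, d = 921.
Risk in exposed = 2598/3123 = 0.83189; risk in unexposed = 869/1790 = 0.48547.
RR = 0.83189 / 0.48547 = 1.71356
The risk among the exposed is 1.71 times that among the unexposed.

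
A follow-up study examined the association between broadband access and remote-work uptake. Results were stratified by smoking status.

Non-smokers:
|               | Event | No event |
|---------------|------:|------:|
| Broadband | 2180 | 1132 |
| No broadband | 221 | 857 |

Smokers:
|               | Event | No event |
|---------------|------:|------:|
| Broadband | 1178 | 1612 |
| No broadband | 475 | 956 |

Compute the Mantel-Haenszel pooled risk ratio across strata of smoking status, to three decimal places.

RR_MH = Σ(aᵢ·n₀ᵢ/nᵢ) / Σ(cᵢ·n₁ᵢ/nᵢ), with n₁ᵢ = aᵢ+bᵢ (exposed), n₀ᵢ = cᵢ+dᵢ (unexposed), nᵢ = n₁ᵢ+n₀ᵢ.
Stratum 1 (Non-smokers): n₁ = 3312, n₀ = 1078, n = 4390; a·n₀/n = 2180·1078/4390 = 535.3166; c·n₁/n = 221·3312/4390 = 166.7317
Stratum 2 (Smokers): n₁ = 2790, n₀ = 1431, n = 4221; a·n₀/n = 1178·1431/4221 = 399.3646; c·n₁/n = 475·2790/4221 = 313.9659
RR_MH = (535.3166 + 399.3646) / (166.7317 + 313.9659) = 934.6812 / 480.6975 = 1.94443

1.944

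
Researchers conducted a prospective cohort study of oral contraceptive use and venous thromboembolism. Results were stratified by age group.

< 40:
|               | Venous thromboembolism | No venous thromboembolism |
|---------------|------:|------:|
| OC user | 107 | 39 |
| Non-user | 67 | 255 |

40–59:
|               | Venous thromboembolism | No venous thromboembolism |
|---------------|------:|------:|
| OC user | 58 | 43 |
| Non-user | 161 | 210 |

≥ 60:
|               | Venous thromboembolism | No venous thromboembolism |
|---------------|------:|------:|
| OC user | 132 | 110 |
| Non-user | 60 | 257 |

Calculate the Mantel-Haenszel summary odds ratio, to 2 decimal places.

OR_MH = Σ(aᵢdᵢ/nᵢ) / Σ(bᵢcᵢ/nᵢ), where nᵢ is the stratum total.
Stratum 1 (< 40): n = 468; a·d/n = 107·255/468 = 58.3013; b·c/n = 39·67/468 = 5.5833
Stratum 2 (40–59): n = 472; a·d/n = 58·210/472 = 25.8051; b·c/n = 43·161/472 = 14.6674
Stratum 3 (≥ 60): n = 559; a·d/n = 132·257/559 = 60.6869; b·c/n = 110·60/559 = 11.8068
OR_MH = (58.3013 + 25.8051 + 60.6869) / (5.5833 + 14.6674 + 11.8068) = 144.7933 / 32.0575 = 4.51667

4.52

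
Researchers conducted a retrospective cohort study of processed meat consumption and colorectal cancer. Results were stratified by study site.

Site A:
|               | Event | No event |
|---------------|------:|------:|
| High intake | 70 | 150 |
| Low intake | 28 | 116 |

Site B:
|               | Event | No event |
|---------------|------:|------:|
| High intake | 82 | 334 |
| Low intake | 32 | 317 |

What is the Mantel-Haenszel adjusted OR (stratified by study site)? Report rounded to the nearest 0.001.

2.206

OR_MH = Σ(aᵢdᵢ/nᵢ) / Σ(bᵢcᵢ/nᵢ), where nᵢ is the stratum total.
Stratum 1 (Site A): n = 364; a·d/n = 70·116/364 = 22.3077; b·c/n = 150·28/364 = 11.5385
Stratum 2 (Site B): n = 765; a·d/n = 82·317/765 = 33.9791; b·c/n = 334·32/765 = 13.9712
OR_MH = (22.3077 + 33.9791) / (11.5385 + 13.9712) = 56.2868 / 25.5097 = 2.20648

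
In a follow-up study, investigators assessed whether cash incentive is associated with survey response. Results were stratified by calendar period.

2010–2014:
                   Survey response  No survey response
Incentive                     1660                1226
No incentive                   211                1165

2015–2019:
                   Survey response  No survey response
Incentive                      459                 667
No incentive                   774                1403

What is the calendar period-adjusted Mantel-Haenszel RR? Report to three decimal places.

2.061

RR_MH = Σ(aᵢ·n₀ᵢ/nᵢ) / Σ(cᵢ·n₁ᵢ/nᵢ), with n₁ᵢ = aᵢ+bᵢ (exposed), n₀ᵢ = cᵢ+dᵢ (unexposed), nᵢ = n₁ᵢ+n₀ᵢ.
Stratum 1 (2010–2014): n₁ = 2886, n₀ = 1376, n = 4262; a·n₀/n = 1660·1376/4262 = 535.9362; c·n₁/n = 211·2886/4262 = 142.8780
Stratum 2 (2015–2019): n₁ = 1126, n₀ = 2177, n = 3303; a·n₀/n = 459·2177/3303 = 302.5259; c·n₁/n = 774·1126/3303 = 263.8583
RR_MH = (535.9362 + 302.5259) / (142.8780 + 263.8583) = 838.4621 / 406.7363 = 2.06144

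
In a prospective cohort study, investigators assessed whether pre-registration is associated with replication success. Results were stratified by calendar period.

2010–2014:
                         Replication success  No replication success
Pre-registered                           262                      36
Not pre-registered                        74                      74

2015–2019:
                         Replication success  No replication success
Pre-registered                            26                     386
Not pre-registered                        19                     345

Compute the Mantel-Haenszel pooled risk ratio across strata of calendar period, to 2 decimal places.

1.67

RR_MH = Σ(aᵢ·n₀ᵢ/nᵢ) / Σ(cᵢ·n₁ᵢ/nᵢ), with n₁ᵢ = aᵢ+bᵢ (exposed), n₀ᵢ = cᵢ+dᵢ (unexposed), nᵢ = n₁ᵢ+n₀ᵢ.
Stratum 1 (2010–2014): n₁ = 298, n₀ = 148, n = 446; a·n₀/n = 262·148/446 = 86.9417; c·n₁/n = 74·298/446 = 49.4439
Stratum 2 (2015–2019): n₁ = 412, n₀ = 364, n = 776; a·n₀/n = 26·364/776 = 12.1959; c·n₁/n = 19·412/776 = 10.0876
RR_MH = (86.9417 + 12.1959) / (49.4439 + 10.0876) = 99.1376 / 59.5316 = 1.66529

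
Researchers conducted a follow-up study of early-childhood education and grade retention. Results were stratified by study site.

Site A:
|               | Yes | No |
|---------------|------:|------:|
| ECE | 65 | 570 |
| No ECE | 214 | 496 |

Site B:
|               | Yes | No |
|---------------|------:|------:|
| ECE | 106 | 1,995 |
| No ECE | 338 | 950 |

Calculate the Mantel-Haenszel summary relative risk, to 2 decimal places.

RR_MH = Σ(aᵢ·n₀ᵢ/nᵢ) / Σ(cᵢ·n₁ᵢ/nᵢ), with n₁ᵢ = aᵢ+bᵢ (exposed), n₀ᵢ = cᵢ+dᵢ (unexposed), nᵢ = n₁ᵢ+n₀ᵢ.
Stratum 1 (Site A): n₁ = 635, n₀ = 710, n = 1345; a·n₀/n = 65·710/1345 = 34.3123; c·n₁/n = 214·635/1345 = 101.0335
Stratum 2 (Site B): n₁ = 2101, n₀ = 1288, n = 3389; a·n₀/n = 106·1288/3389 = 40.2856; c·n₁/n = 338·2101/3389 = 209.5420
RR_MH = (34.3123 + 40.2856) / (101.0335 + 209.5420) = 74.5979 / 310.5755 = 0.24019

0.24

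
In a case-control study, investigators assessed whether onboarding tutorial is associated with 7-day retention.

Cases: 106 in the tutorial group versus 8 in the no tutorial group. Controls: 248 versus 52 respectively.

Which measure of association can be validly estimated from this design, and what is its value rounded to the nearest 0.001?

2.778

From the description: a = 106, b = 248, c = 8, d = 52.
This is a case-control study: participants were sampled on outcome status, so risks in the source population cannot be estimated directly — relative risk is not valid here. The odds ratio is the appropriate measure.
OR = (a·d)/(b·c) = (106 × 52) / (248 × 8) = 5512 / 1984 = 2.77823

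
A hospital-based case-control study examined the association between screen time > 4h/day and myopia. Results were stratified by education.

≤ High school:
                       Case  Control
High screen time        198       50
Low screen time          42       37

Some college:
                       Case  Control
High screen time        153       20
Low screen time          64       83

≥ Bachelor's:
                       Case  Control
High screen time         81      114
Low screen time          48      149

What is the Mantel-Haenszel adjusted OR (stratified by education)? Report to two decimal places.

3.81

OR_MH = Σ(aᵢdᵢ/nᵢ) / Σ(bᵢcᵢ/nᵢ), where nᵢ is the stratum total.
Stratum 1 (≤ High school): n = 327; a·d/n = 198·37/327 = 22.4037; b·c/n = 50·42/327 = 6.4220
Stratum 2 (Some college): n = 320; a·d/n = 153·83/320 = 39.6844; b·c/n = 20·64/320 = 4.0000
Stratum 3 (≥ Bachelor's): n = 392; a·d/n = 81·149/392 = 30.7883; b·c/n = 114·48/392 = 13.9592
OR_MH = (22.4037 + 39.6844 + 30.7883) / (6.4220 + 4.0000 + 13.9592) = 92.8763 / 24.3812 = 3.80934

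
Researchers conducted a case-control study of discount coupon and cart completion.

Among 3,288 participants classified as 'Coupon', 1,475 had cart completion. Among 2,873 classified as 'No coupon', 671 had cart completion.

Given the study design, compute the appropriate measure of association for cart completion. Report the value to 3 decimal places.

2.670

From the description: a = 1475, b = 1813, c = 671, d = 2202.
This is a case-control study: participants were sampled on outcome status, so risks in the source population cannot be estimated directly — relative risk is not valid here. The odds ratio is the appropriate measure.
OR = (a·d)/(b·c) = (1475 × 2202) / (1813 × 671) = 3247950 / 1216523 = 2.66986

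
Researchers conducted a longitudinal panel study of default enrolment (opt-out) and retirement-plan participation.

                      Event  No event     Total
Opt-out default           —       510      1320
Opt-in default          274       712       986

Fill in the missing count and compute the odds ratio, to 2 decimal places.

4.13

The missing cell is in the exposed row: 1320 − 510 = 810.
So a = 810, b = 510, c = 274, d = 712.
OR = (a·d)/(b·c) = (810 × 712) / (510 × 274) = 576720 / 139740 = 4.12709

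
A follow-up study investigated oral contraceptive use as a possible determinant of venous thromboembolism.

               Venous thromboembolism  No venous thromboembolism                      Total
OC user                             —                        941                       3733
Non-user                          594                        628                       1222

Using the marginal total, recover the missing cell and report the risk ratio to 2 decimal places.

The missing cell is in the exposed row: 3733 − 941 = 2792.
So a = 2792, b = 941, c = 594, d = 628.
RR = [a/(a+b)] / [c/(c+d)] = (2792/3733) / (594/1222) = 0.74792/0.48609 = 1.53866

1.54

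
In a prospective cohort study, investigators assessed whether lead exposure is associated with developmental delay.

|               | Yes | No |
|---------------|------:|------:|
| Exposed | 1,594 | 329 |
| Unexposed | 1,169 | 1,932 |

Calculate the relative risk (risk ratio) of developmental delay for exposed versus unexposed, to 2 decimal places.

2.20

Cells: a = 1594, b = 329, c = 1169, d = 1932.
Risk in exposed = 1594/1923 = 0.82891; risk in unexposed = 1169/3101 = 0.37698.
RR = 0.82891 / 0.37698 = 2.19885
The risk among the exposed is 2.20 times that among the unexposed.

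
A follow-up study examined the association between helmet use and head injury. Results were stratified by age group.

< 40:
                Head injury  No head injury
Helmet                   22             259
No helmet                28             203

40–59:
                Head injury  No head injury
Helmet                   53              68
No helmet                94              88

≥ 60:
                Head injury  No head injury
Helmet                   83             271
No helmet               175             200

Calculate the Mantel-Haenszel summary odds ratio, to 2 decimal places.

OR_MH = Σ(aᵢdᵢ/nᵢ) / Σ(bᵢcᵢ/nᵢ), where nᵢ is the stratum total.
Stratum 1 (< 40): n = 512; a·d/n = 22·203/512 = 8.7227; b·c/n = 259·28/512 = 14.1641
Stratum 2 (40–59): n = 303; a·d/n = 53·88/303 = 15.3927; b·c/n = 68·94/303 = 21.0957
Stratum 3 (≥ 60): n = 729; a·d/n = 83·200/729 = 22.7709; b·c/n = 271·175/729 = 65.0549
OR_MH = (8.7227 + 15.3927 + 22.7709) / (14.1641 + 21.0957 + 65.0549) = 46.8863 / 100.3146 = 0.46739

0.47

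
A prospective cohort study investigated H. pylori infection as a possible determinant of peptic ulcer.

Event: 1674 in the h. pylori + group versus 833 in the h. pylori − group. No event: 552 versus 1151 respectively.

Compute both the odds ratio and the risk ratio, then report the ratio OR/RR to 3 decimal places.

From the description: a = 1674, b = 552, c = 833, d = 1151.
OR = (1674·1151)/(552·833) = 1926774/459816 = 4.19032
Risk in exposed = 1674/2226 = 0.75202; risk in unexposed = 833/1984 = 0.41986; RR = 1.79113
OR/RR = 4.19032 / 1.79113 = 2.33948
The outcome is not rare, so the OR lies further from 1 than the RR.

2.339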